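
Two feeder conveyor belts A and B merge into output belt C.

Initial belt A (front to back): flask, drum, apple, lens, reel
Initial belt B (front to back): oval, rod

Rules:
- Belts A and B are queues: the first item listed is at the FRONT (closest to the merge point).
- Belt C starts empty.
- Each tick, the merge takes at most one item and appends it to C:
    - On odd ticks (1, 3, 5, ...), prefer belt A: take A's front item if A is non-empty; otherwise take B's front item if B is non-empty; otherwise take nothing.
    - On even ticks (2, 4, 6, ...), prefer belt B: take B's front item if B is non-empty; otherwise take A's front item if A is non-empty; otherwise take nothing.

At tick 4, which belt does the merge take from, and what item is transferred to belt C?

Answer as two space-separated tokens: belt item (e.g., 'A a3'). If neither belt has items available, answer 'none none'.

Answer: B rod

Derivation:
Tick 1: prefer A, take flask from A; A=[drum,apple,lens,reel] B=[oval,rod] C=[flask]
Tick 2: prefer B, take oval from B; A=[drum,apple,lens,reel] B=[rod] C=[flask,oval]
Tick 3: prefer A, take drum from A; A=[apple,lens,reel] B=[rod] C=[flask,oval,drum]
Tick 4: prefer B, take rod from B; A=[apple,lens,reel] B=[-] C=[flask,oval,drum,rod]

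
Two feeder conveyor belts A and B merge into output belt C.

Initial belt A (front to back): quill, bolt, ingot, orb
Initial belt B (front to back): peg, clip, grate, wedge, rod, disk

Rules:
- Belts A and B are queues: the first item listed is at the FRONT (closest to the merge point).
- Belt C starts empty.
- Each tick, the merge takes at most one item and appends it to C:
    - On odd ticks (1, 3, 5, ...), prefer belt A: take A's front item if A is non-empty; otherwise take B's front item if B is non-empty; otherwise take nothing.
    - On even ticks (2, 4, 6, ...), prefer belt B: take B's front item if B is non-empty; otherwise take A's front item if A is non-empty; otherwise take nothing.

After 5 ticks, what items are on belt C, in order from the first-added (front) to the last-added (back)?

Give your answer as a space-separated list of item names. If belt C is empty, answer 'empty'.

Tick 1: prefer A, take quill from A; A=[bolt,ingot,orb] B=[peg,clip,grate,wedge,rod,disk] C=[quill]
Tick 2: prefer B, take peg from B; A=[bolt,ingot,orb] B=[clip,grate,wedge,rod,disk] C=[quill,peg]
Tick 3: prefer A, take bolt from A; A=[ingot,orb] B=[clip,grate,wedge,rod,disk] C=[quill,peg,bolt]
Tick 4: prefer B, take clip from B; A=[ingot,orb] B=[grate,wedge,rod,disk] C=[quill,peg,bolt,clip]
Tick 5: prefer A, take ingot from A; A=[orb] B=[grate,wedge,rod,disk] C=[quill,peg,bolt,clip,ingot]

Answer: quill peg bolt clip ingot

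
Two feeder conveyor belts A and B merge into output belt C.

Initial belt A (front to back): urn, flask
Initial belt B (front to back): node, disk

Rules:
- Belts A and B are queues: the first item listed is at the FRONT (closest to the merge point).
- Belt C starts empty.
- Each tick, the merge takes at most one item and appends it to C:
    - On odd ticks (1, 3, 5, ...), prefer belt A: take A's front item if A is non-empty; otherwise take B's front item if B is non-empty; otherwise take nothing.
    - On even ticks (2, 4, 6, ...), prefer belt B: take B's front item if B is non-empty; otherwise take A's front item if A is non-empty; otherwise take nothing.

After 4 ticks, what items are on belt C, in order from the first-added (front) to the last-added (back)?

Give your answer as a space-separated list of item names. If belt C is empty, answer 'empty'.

Tick 1: prefer A, take urn from A; A=[flask] B=[node,disk] C=[urn]
Tick 2: prefer B, take node from B; A=[flask] B=[disk] C=[urn,node]
Tick 3: prefer A, take flask from A; A=[-] B=[disk] C=[urn,node,flask]
Tick 4: prefer B, take disk from B; A=[-] B=[-] C=[urn,node,flask,disk]

Answer: urn node flask disk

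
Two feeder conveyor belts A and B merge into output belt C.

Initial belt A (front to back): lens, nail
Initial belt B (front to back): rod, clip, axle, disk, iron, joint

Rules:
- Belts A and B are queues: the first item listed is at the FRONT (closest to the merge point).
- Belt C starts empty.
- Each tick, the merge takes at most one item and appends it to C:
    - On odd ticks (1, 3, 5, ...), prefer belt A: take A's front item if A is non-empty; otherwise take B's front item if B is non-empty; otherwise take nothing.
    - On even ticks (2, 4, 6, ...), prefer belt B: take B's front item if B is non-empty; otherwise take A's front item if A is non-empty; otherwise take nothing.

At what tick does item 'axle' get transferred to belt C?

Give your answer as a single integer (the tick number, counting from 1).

Answer: 5

Derivation:
Tick 1: prefer A, take lens from A; A=[nail] B=[rod,clip,axle,disk,iron,joint] C=[lens]
Tick 2: prefer B, take rod from B; A=[nail] B=[clip,axle,disk,iron,joint] C=[lens,rod]
Tick 3: prefer A, take nail from A; A=[-] B=[clip,axle,disk,iron,joint] C=[lens,rod,nail]
Tick 4: prefer B, take clip from B; A=[-] B=[axle,disk,iron,joint] C=[lens,rod,nail,clip]
Tick 5: prefer A, take axle from B; A=[-] B=[disk,iron,joint] C=[lens,rod,nail,clip,axle]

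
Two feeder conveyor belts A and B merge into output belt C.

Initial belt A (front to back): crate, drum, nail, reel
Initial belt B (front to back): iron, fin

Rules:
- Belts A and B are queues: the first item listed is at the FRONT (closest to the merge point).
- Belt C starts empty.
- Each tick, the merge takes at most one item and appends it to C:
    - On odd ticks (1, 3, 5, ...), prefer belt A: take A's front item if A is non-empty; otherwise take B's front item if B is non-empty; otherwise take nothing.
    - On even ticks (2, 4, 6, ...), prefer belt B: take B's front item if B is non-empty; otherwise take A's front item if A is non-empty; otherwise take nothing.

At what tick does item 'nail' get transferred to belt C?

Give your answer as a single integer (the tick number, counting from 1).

Answer: 5

Derivation:
Tick 1: prefer A, take crate from A; A=[drum,nail,reel] B=[iron,fin] C=[crate]
Tick 2: prefer B, take iron from B; A=[drum,nail,reel] B=[fin] C=[crate,iron]
Tick 3: prefer A, take drum from A; A=[nail,reel] B=[fin] C=[crate,iron,drum]
Tick 4: prefer B, take fin from B; A=[nail,reel] B=[-] C=[crate,iron,drum,fin]
Tick 5: prefer A, take nail from A; A=[reel] B=[-] C=[crate,iron,drum,fin,nail]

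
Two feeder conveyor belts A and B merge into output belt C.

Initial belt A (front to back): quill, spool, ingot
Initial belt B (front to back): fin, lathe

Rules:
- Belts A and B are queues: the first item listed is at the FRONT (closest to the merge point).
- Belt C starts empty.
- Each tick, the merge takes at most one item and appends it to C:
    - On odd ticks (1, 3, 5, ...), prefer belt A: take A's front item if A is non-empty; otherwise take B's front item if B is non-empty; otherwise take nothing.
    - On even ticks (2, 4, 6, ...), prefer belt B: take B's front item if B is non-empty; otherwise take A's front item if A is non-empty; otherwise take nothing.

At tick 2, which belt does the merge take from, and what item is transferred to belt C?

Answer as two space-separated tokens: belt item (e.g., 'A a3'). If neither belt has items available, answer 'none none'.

Answer: B fin

Derivation:
Tick 1: prefer A, take quill from A; A=[spool,ingot] B=[fin,lathe] C=[quill]
Tick 2: prefer B, take fin from B; A=[spool,ingot] B=[lathe] C=[quill,fin]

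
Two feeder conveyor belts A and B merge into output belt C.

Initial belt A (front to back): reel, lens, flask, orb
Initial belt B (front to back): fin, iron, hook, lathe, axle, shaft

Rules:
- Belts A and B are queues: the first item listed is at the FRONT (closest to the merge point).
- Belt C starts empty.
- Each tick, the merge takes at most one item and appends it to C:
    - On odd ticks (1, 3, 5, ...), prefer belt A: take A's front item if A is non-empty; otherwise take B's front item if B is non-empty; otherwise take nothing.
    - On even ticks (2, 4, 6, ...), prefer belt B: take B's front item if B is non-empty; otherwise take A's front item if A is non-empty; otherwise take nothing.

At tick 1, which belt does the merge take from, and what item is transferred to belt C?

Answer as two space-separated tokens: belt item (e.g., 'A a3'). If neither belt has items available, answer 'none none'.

Answer: A reel

Derivation:
Tick 1: prefer A, take reel from A; A=[lens,flask,orb] B=[fin,iron,hook,lathe,axle,shaft] C=[reel]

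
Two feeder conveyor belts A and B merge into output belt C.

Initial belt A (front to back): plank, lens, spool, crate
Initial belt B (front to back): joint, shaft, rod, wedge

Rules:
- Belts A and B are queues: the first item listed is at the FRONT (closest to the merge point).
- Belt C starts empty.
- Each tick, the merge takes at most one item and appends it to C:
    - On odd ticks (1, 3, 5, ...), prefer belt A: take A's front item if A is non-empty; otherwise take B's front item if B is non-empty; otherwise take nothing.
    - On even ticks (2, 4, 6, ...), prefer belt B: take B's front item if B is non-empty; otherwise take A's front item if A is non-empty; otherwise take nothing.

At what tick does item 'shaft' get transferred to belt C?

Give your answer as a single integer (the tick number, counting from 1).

Tick 1: prefer A, take plank from A; A=[lens,spool,crate] B=[joint,shaft,rod,wedge] C=[plank]
Tick 2: prefer B, take joint from B; A=[lens,spool,crate] B=[shaft,rod,wedge] C=[plank,joint]
Tick 3: prefer A, take lens from A; A=[spool,crate] B=[shaft,rod,wedge] C=[plank,joint,lens]
Tick 4: prefer B, take shaft from B; A=[spool,crate] B=[rod,wedge] C=[plank,joint,lens,shaft]

Answer: 4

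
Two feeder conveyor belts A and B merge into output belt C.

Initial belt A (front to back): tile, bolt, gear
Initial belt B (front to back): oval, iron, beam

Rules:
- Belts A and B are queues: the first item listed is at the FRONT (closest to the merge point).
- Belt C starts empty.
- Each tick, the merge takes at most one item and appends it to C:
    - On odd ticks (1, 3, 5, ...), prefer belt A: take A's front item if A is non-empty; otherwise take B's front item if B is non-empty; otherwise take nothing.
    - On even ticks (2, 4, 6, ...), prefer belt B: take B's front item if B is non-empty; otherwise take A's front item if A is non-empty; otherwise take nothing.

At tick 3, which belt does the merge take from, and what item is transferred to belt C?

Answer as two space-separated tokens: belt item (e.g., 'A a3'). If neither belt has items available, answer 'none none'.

Answer: A bolt

Derivation:
Tick 1: prefer A, take tile from A; A=[bolt,gear] B=[oval,iron,beam] C=[tile]
Tick 2: prefer B, take oval from B; A=[bolt,gear] B=[iron,beam] C=[tile,oval]
Tick 3: prefer A, take bolt from A; A=[gear] B=[iron,beam] C=[tile,oval,bolt]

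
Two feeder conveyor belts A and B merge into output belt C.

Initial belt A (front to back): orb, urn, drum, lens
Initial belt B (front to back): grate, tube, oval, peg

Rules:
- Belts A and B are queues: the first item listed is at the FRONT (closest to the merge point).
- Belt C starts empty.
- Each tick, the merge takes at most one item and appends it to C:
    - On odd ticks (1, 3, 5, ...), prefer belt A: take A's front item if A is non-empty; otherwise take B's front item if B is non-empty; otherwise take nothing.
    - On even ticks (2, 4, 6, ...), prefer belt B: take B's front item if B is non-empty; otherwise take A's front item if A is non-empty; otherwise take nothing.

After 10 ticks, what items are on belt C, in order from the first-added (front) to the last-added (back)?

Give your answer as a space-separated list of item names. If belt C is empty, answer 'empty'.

Answer: orb grate urn tube drum oval lens peg

Derivation:
Tick 1: prefer A, take orb from A; A=[urn,drum,lens] B=[grate,tube,oval,peg] C=[orb]
Tick 2: prefer B, take grate from B; A=[urn,drum,lens] B=[tube,oval,peg] C=[orb,grate]
Tick 3: prefer A, take urn from A; A=[drum,lens] B=[tube,oval,peg] C=[orb,grate,urn]
Tick 4: prefer B, take tube from B; A=[drum,lens] B=[oval,peg] C=[orb,grate,urn,tube]
Tick 5: prefer A, take drum from A; A=[lens] B=[oval,peg] C=[orb,grate,urn,tube,drum]
Tick 6: prefer B, take oval from B; A=[lens] B=[peg] C=[orb,grate,urn,tube,drum,oval]
Tick 7: prefer A, take lens from A; A=[-] B=[peg] C=[orb,grate,urn,tube,drum,oval,lens]
Tick 8: prefer B, take peg from B; A=[-] B=[-] C=[orb,grate,urn,tube,drum,oval,lens,peg]
Tick 9: prefer A, both empty, nothing taken; A=[-] B=[-] C=[orb,grate,urn,tube,drum,oval,lens,peg]
Tick 10: prefer B, both empty, nothing taken; A=[-] B=[-] C=[orb,grate,urn,tube,drum,oval,lens,peg]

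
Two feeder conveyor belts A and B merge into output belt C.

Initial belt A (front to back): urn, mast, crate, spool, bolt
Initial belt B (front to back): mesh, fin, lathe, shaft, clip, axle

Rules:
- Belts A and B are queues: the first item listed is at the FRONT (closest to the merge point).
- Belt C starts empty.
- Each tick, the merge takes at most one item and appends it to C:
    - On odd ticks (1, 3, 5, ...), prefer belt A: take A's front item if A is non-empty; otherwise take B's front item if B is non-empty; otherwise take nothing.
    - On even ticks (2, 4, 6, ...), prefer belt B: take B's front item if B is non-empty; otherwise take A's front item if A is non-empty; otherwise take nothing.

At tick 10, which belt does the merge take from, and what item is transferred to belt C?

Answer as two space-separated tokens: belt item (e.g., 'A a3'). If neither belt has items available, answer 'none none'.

Answer: B clip

Derivation:
Tick 1: prefer A, take urn from A; A=[mast,crate,spool,bolt] B=[mesh,fin,lathe,shaft,clip,axle] C=[urn]
Tick 2: prefer B, take mesh from B; A=[mast,crate,spool,bolt] B=[fin,lathe,shaft,clip,axle] C=[urn,mesh]
Tick 3: prefer A, take mast from A; A=[crate,spool,bolt] B=[fin,lathe,shaft,clip,axle] C=[urn,mesh,mast]
Tick 4: prefer B, take fin from B; A=[crate,spool,bolt] B=[lathe,shaft,clip,axle] C=[urn,mesh,mast,fin]
Tick 5: prefer A, take crate from A; A=[spool,bolt] B=[lathe,shaft,clip,axle] C=[urn,mesh,mast,fin,crate]
Tick 6: prefer B, take lathe from B; A=[spool,bolt] B=[shaft,clip,axle] C=[urn,mesh,mast,fin,crate,lathe]
Tick 7: prefer A, take spool from A; A=[bolt] B=[shaft,clip,axle] C=[urn,mesh,mast,fin,crate,lathe,spool]
Tick 8: prefer B, take shaft from B; A=[bolt] B=[clip,axle] C=[urn,mesh,mast,fin,crate,lathe,spool,shaft]
Tick 9: prefer A, take bolt from A; A=[-] B=[clip,axle] C=[urn,mesh,mast,fin,crate,lathe,spool,shaft,bolt]
Tick 10: prefer B, take clip from B; A=[-] B=[axle] C=[urn,mesh,mast,fin,crate,lathe,spool,shaft,bolt,clip]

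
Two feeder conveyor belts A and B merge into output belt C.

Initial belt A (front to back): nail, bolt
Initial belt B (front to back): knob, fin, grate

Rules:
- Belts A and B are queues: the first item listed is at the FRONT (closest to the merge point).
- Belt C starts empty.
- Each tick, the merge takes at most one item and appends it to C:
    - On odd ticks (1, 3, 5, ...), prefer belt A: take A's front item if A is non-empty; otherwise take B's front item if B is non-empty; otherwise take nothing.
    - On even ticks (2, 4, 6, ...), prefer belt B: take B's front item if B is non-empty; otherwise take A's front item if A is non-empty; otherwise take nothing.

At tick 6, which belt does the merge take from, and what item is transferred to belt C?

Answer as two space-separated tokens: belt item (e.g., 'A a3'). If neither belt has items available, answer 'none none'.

Tick 1: prefer A, take nail from A; A=[bolt] B=[knob,fin,grate] C=[nail]
Tick 2: prefer B, take knob from B; A=[bolt] B=[fin,grate] C=[nail,knob]
Tick 3: prefer A, take bolt from A; A=[-] B=[fin,grate] C=[nail,knob,bolt]
Tick 4: prefer B, take fin from B; A=[-] B=[grate] C=[nail,knob,bolt,fin]
Tick 5: prefer A, take grate from B; A=[-] B=[-] C=[nail,knob,bolt,fin,grate]
Tick 6: prefer B, both empty, nothing taken; A=[-] B=[-] C=[nail,knob,bolt,fin,grate]

Answer: none none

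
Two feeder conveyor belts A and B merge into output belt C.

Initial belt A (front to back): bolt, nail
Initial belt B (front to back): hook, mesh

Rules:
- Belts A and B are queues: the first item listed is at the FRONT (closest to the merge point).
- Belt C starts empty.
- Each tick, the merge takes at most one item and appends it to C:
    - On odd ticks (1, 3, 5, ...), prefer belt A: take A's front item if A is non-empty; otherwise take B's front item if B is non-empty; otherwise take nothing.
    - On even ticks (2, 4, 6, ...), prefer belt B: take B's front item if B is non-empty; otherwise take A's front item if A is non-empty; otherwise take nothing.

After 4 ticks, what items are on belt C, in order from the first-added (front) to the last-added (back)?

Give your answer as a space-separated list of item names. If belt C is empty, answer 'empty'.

Answer: bolt hook nail mesh

Derivation:
Tick 1: prefer A, take bolt from A; A=[nail] B=[hook,mesh] C=[bolt]
Tick 2: prefer B, take hook from B; A=[nail] B=[mesh] C=[bolt,hook]
Tick 3: prefer A, take nail from A; A=[-] B=[mesh] C=[bolt,hook,nail]
Tick 4: prefer B, take mesh from B; A=[-] B=[-] C=[bolt,hook,nail,mesh]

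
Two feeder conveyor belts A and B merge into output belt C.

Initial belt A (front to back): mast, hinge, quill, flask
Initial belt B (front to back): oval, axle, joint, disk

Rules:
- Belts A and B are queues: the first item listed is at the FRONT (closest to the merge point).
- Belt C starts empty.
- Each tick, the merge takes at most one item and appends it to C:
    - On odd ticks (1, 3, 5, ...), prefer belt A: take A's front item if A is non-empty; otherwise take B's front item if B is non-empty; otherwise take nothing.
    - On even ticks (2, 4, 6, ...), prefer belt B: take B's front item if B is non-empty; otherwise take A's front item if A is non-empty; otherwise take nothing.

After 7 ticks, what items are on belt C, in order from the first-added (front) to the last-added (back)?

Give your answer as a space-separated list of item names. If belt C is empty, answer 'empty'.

Tick 1: prefer A, take mast from A; A=[hinge,quill,flask] B=[oval,axle,joint,disk] C=[mast]
Tick 2: prefer B, take oval from B; A=[hinge,quill,flask] B=[axle,joint,disk] C=[mast,oval]
Tick 3: prefer A, take hinge from A; A=[quill,flask] B=[axle,joint,disk] C=[mast,oval,hinge]
Tick 4: prefer B, take axle from B; A=[quill,flask] B=[joint,disk] C=[mast,oval,hinge,axle]
Tick 5: prefer A, take quill from A; A=[flask] B=[joint,disk] C=[mast,oval,hinge,axle,quill]
Tick 6: prefer B, take joint from B; A=[flask] B=[disk] C=[mast,oval,hinge,axle,quill,joint]
Tick 7: prefer A, take flask from A; A=[-] B=[disk] C=[mast,oval,hinge,axle,quill,joint,flask]

Answer: mast oval hinge axle quill joint flask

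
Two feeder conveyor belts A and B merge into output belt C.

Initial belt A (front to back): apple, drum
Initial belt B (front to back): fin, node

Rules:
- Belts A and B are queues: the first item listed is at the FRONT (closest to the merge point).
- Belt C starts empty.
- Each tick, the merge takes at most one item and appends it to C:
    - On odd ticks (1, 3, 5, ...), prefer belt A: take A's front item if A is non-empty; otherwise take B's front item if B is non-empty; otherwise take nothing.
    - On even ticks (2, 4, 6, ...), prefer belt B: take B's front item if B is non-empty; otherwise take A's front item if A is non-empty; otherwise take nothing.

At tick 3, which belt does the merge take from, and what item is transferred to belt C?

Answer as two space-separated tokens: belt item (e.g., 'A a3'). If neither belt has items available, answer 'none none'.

Answer: A drum

Derivation:
Tick 1: prefer A, take apple from A; A=[drum] B=[fin,node] C=[apple]
Tick 2: prefer B, take fin from B; A=[drum] B=[node] C=[apple,fin]
Tick 3: prefer A, take drum from A; A=[-] B=[node] C=[apple,fin,drum]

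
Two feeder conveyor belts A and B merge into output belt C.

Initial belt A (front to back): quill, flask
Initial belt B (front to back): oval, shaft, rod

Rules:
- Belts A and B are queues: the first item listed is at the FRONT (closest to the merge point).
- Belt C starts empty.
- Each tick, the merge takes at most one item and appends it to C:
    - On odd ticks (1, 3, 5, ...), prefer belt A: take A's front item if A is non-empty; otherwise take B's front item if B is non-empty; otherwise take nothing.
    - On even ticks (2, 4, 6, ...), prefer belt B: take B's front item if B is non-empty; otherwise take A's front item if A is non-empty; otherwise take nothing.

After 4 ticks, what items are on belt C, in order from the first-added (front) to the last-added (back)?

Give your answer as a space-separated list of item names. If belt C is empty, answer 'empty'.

Tick 1: prefer A, take quill from A; A=[flask] B=[oval,shaft,rod] C=[quill]
Tick 2: prefer B, take oval from B; A=[flask] B=[shaft,rod] C=[quill,oval]
Tick 3: prefer A, take flask from A; A=[-] B=[shaft,rod] C=[quill,oval,flask]
Tick 4: prefer B, take shaft from B; A=[-] B=[rod] C=[quill,oval,flask,shaft]

Answer: quill oval flask shaft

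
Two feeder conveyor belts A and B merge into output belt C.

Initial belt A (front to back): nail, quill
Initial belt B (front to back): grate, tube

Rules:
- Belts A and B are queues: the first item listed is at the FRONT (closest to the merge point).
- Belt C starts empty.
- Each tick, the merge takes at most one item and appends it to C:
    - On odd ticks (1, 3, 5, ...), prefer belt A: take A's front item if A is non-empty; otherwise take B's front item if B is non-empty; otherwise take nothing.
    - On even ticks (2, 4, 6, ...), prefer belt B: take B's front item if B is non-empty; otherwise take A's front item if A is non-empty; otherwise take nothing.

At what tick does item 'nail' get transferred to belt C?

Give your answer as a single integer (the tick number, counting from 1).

Answer: 1

Derivation:
Tick 1: prefer A, take nail from A; A=[quill] B=[grate,tube] C=[nail]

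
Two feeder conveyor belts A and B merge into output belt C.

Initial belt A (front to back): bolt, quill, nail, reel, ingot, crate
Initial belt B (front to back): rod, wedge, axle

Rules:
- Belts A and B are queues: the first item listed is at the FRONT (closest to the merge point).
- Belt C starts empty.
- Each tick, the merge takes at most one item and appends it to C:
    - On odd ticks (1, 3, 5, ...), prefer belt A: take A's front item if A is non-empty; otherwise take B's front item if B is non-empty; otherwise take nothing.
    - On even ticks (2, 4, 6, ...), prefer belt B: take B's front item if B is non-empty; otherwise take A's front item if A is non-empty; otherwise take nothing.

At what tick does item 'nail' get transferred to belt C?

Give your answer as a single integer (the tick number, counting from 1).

Answer: 5

Derivation:
Tick 1: prefer A, take bolt from A; A=[quill,nail,reel,ingot,crate] B=[rod,wedge,axle] C=[bolt]
Tick 2: prefer B, take rod from B; A=[quill,nail,reel,ingot,crate] B=[wedge,axle] C=[bolt,rod]
Tick 3: prefer A, take quill from A; A=[nail,reel,ingot,crate] B=[wedge,axle] C=[bolt,rod,quill]
Tick 4: prefer B, take wedge from B; A=[nail,reel,ingot,crate] B=[axle] C=[bolt,rod,quill,wedge]
Tick 5: prefer A, take nail from A; A=[reel,ingot,crate] B=[axle] C=[bolt,rod,quill,wedge,nail]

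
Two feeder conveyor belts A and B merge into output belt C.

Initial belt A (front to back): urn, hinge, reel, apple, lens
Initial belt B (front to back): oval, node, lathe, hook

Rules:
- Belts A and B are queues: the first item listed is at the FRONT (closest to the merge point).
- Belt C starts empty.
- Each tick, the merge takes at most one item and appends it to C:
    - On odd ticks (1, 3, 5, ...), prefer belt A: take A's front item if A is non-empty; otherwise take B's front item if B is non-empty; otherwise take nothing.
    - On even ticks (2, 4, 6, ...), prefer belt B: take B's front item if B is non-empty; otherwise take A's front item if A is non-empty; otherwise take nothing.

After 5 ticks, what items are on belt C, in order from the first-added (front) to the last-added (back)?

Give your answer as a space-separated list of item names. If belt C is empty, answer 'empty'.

Answer: urn oval hinge node reel

Derivation:
Tick 1: prefer A, take urn from A; A=[hinge,reel,apple,lens] B=[oval,node,lathe,hook] C=[urn]
Tick 2: prefer B, take oval from B; A=[hinge,reel,apple,lens] B=[node,lathe,hook] C=[urn,oval]
Tick 3: prefer A, take hinge from A; A=[reel,apple,lens] B=[node,lathe,hook] C=[urn,oval,hinge]
Tick 4: prefer B, take node from B; A=[reel,apple,lens] B=[lathe,hook] C=[urn,oval,hinge,node]
Tick 5: prefer A, take reel from A; A=[apple,lens] B=[lathe,hook] C=[urn,oval,hinge,node,reel]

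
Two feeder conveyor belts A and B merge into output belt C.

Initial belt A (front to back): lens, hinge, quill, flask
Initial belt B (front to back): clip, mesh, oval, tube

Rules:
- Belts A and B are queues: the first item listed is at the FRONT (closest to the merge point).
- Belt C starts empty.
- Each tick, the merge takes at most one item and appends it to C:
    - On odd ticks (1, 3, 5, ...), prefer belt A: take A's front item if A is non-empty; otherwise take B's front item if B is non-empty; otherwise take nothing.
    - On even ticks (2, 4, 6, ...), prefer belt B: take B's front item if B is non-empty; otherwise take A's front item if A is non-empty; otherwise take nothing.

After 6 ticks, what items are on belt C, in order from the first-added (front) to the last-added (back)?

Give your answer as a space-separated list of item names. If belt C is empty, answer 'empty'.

Tick 1: prefer A, take lens from A; A=[hinge,quill,flask] B=[clip,mesh,oval,tube] C=[lens]
Tick 2: prefer B, take clip from B; A=[hinge,quill,flask] B=[mesh,oval,tube] C=[lens,clip]
Tick 3: prefer A, take hinge from A; A=[quill,flask] B=[mesh,oval,tube] C=[lens,clip,hinge]
Tick 4: prefer B, take mesh from B; A=[quill,flask] B=[oval,tube] C=[lens,clip,hinge,mesh]
Tick 5: prefer A, take quill from A; A=[flask] B=[oval,tube] C=[lens,clip,hinge,mesh,quill]
Tick 6: prefer B, take oval from B; A=[flask] B=[tube] C=[lens,clip,hinge,mesh,quill,oval]

Answer: lens clip hinge mesh quill oval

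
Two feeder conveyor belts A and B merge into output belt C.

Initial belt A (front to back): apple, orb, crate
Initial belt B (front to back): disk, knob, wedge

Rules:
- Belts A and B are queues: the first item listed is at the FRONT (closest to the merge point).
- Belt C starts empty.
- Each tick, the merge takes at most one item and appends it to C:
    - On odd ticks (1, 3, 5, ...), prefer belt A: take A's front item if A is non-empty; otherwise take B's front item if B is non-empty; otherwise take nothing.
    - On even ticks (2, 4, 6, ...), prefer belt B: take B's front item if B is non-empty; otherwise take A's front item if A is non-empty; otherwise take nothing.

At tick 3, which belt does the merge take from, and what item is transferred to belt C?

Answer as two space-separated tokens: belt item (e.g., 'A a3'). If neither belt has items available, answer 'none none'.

Answer: A orb

Derivation:
Tick 1: prefer A, take apple from A; A=[orb,crate] B=[disk,knob,wedge] C=[apple]
Tick 2: prefer B, take disk from B; A=[orb,crate] B=[knob,wedge] C=[apple,disk]
Tick 3: prefer A, take orb from A; A=[crate] B=[knob,wedge] C=[apple,disk,orb]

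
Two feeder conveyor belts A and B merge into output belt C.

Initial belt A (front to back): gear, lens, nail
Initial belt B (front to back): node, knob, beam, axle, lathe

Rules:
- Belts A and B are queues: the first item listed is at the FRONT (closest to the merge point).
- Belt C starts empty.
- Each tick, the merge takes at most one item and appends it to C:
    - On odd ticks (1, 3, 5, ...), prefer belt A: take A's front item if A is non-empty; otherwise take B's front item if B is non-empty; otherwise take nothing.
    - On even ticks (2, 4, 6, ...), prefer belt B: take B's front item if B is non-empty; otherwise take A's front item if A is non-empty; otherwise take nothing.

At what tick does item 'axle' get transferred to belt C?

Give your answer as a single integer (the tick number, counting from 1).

Answer: 7

Derivation:
Tick 1: prefer A, take gear from A; A=[lens,nail] B=[node,knob,beam,axle,lathe] C=[gear]
Tick 2: prefer B, take node from B; A=[lens,nail] B=[knob,beam,axle,lathe] C=[gear,node]
Tick 3: prefer A, take lens from A; A=[nail] B=[knob,beam,axle,lathe] C=[gear,node,lens]
Tick 4: prefer B, take knob from B; A=[nail] B=[beam,axle,lathe] C=[gear,node,lens,knob]
Tick 5: prefer A, take nail from A; A=[-] B=[beam,axle,lathe] C=[gear,node,lens,knob,nail]
Tick 6: prefer B, take beam from B; A=[-] B=[axle,lathe] C=[gear,node,lens,knob,nail,beam]
Tick 7: prefer A, take axle from B; A=[-] B=[lathe] C=[gear,node,lens,knob,nail,beam,axle]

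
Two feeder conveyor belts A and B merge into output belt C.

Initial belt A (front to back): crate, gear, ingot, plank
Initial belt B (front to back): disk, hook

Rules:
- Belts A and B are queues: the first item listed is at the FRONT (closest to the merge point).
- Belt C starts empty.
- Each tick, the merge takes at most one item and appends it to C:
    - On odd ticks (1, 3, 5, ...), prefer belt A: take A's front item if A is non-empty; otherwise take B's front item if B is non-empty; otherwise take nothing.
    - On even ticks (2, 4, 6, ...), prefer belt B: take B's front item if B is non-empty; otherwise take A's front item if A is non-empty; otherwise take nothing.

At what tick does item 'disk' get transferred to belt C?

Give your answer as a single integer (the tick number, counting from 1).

Answer: 2

Derivation:
Tick 1: prefer A, take crate from A; A=[gear,ingot,plank] B=[disk,hook] C=[crate]
Tick 2: prefer B, take disk from B; A=[gear,ingot,plank] B=[hook] C=[crate,disk]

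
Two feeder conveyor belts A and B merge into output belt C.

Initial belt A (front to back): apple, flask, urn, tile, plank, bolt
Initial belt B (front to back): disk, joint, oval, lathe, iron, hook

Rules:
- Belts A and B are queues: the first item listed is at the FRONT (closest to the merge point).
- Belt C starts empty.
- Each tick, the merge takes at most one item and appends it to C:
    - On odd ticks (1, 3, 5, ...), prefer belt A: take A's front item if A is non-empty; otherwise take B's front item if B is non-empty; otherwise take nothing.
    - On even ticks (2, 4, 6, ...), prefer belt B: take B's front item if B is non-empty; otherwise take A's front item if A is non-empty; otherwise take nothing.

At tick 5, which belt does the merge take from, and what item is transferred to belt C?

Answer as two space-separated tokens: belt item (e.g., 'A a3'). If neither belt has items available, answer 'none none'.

Answer: A urn

Derivation:
Tick 1: prefer A, take apple from A; A=[flask,urn,tile,plank,bolt] B=[disk,joint,oval,lathe,iron,hook] C=[apple]
Tick 2: prefer B, take disk from B; A=[flask,urn,tile,plank,bolt] B=[joint,oval,lathe,iron,hook] C=[apple,disk]
Tick 3: prefer A, take flask from A; A=[urn,tile,plank,bolt] B=[joint,oval,lathe,iron,hook] C=[apple,disk,flask]
Tick 4: prefer B, take joint from B; A=[urn,tile,plank,bolt] B=[oval,lathe,iron,hook] C=[apple,disk,flask,joint]
Tick 5: prefer A, take urn from A; A=[tile,plank,bolt] B=[oval,lathe,iron,hook] C=[apple,disk,flask,joint,urn]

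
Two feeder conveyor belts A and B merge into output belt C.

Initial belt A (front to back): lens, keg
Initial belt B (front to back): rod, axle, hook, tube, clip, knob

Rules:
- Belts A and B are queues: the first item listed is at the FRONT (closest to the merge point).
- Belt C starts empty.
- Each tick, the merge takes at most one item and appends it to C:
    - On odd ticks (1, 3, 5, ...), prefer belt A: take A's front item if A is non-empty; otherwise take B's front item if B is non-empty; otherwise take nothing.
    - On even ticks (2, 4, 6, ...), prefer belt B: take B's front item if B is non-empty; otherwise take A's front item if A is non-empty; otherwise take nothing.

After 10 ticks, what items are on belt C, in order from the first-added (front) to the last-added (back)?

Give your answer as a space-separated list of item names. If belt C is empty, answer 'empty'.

Tick 1: prefer A, take lens from A; A=[keg] B=[rod,axle,hook,tube,clip,knob] C=[lens]
Tick 2: prefer B, take rod from B; A=[keg] B=[axle,hook,tube,clip,knob] C=[lens,rod]
Tick 3: prefer A, take keg from A; A=[-] B=[axle,hook,tube,clip,knob] C=[lens,rod,keg]
Tick 4: prefer B, take axle from B; A=[-] B=[hook,tube,clip,knob] C=[lens,rod,keg,axle]
Tick 5: prefer A, take hook from B; A=[-] B=[tube,clip,knob] C=[lens,rod,keg,axle,hook]
Tick 6: prefer B, take tube from B; A=[-] B=[clip,knob] C=[lens,rod,keg,axle,hook,tube]
Tick 7: prefer A, take clip from B; A=[-] B=[knob] C=[lens,rod,keg,axle,hook,tube,clip]
Tick 8: prefer B, take knob from B; A=[-] B=[-] C=[lens,rod,keg,axle,hook,tube,clip,knob]
Tick 9: prefer A, both empty, nothing taken; A=[-] B=[-] C=[lens,rod,keg,axle,hook,tube,clip,knob]
Tick 10: prefer B, both empty, nothing taken; A=[-] B=[-] C=[lens,rod,keg,axle,hook,tube,clip,knob]

Answer: lens rod keg axle hook tube clip knob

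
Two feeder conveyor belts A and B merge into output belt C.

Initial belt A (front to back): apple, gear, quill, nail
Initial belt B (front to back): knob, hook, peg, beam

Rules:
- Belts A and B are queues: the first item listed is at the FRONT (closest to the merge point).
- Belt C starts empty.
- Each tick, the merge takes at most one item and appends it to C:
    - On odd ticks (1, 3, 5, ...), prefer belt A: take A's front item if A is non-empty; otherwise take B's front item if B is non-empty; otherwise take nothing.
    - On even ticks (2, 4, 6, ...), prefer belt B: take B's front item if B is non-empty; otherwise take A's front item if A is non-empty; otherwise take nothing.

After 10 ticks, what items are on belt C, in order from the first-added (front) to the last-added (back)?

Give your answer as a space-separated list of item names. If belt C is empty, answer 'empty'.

Tick 1: prefer A, take apple from A; A=[gear,quill,nail] B=[knob,hook,peg,beam] C=[apple]
Tick 2: prefer B, take knob from B; A=[gear,quill,nail] B=[hook,peg,beam] C=[apple,knob]
Tick 3: prefer A, take gear from A; A=[quill,nail] B=[hook,peg,beam] C=[apple,knob,gear]
Tick 4: prefer B, take hook from B; A=[quill,nail] B=[peg,beam] C=[apple,knob,gear,hook]
Tick 5: prefer A, take quill from A; A=[nail] B=[peg,beam] C=[apple,knob,gear,hook,quill]
Tick 6: prefer B, take peg from B; A=[nail] B=[beam] C=[apple,knob,gear,hook,quill,peg]
Tick 7: prefer A, take nail from A; A=[-] B=[beam] C=[apple,knob,gear,hook,quill,peg,nail]
Tick 8: prefer B, take beam from B; A=[-] B=[-] C=[apple,knob,gear,hook,quill,peg,nail,beam]
Tick 9: prefer A, both empty, nothing taken; A=[-] B=[-] C=[apple,knob,gear,hook,quill,peg,nail,beam]
Tick 10: prefer B, both empty, nothing taken; A=[-] B=[-] C=[apple,knob,gear,hook,quill,peg,nail,beam]

Answer: apple knob gear hook quill peg nail beam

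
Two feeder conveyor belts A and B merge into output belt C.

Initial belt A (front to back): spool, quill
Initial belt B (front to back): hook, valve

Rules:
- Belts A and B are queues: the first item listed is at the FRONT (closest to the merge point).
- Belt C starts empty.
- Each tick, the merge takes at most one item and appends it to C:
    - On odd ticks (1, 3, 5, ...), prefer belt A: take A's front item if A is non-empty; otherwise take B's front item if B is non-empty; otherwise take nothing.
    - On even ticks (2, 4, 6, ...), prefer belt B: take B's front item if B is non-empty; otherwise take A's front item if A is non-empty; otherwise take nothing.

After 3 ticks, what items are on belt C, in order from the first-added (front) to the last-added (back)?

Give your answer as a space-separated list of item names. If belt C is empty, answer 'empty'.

Tick 1: prefer A, take spool from A; A=[quill] B=[hook,valve] C=[spool]
Tick 2: prefer B, take hook from B; A=[quill] B=[valve] C=[spool,hook]
Tick 3: prefer A, take quill from A; A=[-] B=[valve] C=[spool,hook,quill]

Answer: spool hook quill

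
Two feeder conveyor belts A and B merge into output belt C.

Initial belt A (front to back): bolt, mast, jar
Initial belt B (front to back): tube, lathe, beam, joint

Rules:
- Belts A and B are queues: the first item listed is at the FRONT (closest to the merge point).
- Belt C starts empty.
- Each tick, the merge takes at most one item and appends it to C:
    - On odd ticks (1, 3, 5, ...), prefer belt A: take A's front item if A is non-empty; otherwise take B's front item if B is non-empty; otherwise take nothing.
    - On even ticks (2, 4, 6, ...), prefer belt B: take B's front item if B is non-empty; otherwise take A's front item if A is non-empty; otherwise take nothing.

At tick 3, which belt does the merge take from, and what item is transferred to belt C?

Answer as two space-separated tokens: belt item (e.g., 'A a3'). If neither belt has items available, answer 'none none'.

Answer: A mast

Derivation:
Tick 1: prefer A, take bolt from A; A=[mast,jar] B=[tube,lathe,beam,joint] C=[bolt]
Tick 2: prefer B, take tube from B; A=[mast,jar] B=[lathe,beam,joint] C=[bolt,tube]
Tick 3: prefer A, take mast from A; A=[jar] B=[lathe,beam,joint] C=[bolt,tube,mast]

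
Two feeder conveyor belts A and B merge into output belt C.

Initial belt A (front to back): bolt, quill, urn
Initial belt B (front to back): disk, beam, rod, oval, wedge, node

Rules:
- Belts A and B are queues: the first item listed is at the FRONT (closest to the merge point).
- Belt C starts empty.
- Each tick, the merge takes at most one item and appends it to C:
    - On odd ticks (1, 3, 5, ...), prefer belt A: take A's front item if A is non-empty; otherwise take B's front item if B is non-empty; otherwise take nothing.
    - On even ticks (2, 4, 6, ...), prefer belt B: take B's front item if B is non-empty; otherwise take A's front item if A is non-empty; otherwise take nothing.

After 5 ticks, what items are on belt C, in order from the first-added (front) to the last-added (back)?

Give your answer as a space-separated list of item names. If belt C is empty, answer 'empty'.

Answer: bolt disk quill beam urn

Derivation:
Tick 1: prefer A, take bolt from A; A=[quill,urn] B=[disk,beam,rod,oval,wedge,node] C=[bolt]
Tick 2: prefer B, take disk from B; A=[quill,urn] B=[beam,rod,oval,wedge,node] C=[bolt,disk]
Tick 3: prefer A, take quill from A; A=[urn] B=[beam,rod,oval,wedge,node] C=[bolt,disk,quill]
Tick 4: prefer B, take beam from B; A=[urn] B=[rod,oval,wedge,node] C=[bolt,disk,quill,beam]
Tick 5: prefer A, take urn from A; A=[-] B=[rod,oval,wedge,node] C=[bolt,disk,quill,beam,urn]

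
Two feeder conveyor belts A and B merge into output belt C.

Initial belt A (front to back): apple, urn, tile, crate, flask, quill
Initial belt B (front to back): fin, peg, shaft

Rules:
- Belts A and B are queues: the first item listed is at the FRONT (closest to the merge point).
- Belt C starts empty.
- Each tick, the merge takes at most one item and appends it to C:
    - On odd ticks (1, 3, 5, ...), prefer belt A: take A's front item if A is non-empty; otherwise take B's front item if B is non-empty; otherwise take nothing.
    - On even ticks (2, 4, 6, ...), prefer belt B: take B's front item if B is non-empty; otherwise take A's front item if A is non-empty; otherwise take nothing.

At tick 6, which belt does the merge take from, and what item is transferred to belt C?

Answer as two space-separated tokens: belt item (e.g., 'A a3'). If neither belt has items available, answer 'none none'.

Answer: B shaft

Derivation:
Tick 1: prefer A, take apple from A; A=[urn,tile,crate,flask,quill] B=[fin,peg,shaft] C=[apple]
Tick 2: prefer B, take fin from B; A=[urn,tile,crate,flask,quill] B=[peg,shaft] C=[apple,fin]
Tick 3: prefer A, take urn from A; A=[tile,crate,flask,quill] B=[peg,shaft] C=[apple,fin,urn]
Tick 4: prefer B, take peg from B; A=[tile,crate,flask,quill] B=[shaft] C=[apple,fin,urn,peg]
Tick 5: prefer A, take tile from A; A=[crate,flask,quill] B=[shaft] C=[apple,fin,urn,peg,tile]
Tick 6: prefer B, take shaft from B; A=[crate,flask,quill] B=[-] C=[apple,fin,urn,peg,tile,shaft]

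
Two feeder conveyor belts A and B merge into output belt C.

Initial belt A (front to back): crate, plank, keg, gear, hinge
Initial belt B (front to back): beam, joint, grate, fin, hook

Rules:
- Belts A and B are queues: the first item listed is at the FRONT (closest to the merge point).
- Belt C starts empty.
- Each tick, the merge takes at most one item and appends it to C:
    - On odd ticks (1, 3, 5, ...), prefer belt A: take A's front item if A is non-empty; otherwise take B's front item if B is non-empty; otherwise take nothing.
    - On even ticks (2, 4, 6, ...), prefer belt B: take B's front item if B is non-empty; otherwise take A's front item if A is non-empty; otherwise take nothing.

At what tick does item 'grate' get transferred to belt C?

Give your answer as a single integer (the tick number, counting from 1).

Answer: 6

Derivation:
Tick 1: prefer A, take crate from A; A=[plank,keg,gear,hinge] B=[beam,joint,grate,fin,hook] C=[crate]
Tick 2: prefer B, take beam from B; A=[plank,keg,gear,hinge] B=[joint,grate,fin,hook] C=[crate,beam]
Tick 3: prefer A, take plank from A; A=[keg,gear,hinge] B=[joint,grate,fin,hook] C=[crate,beam,plank]
Tick 4: prefer B, take joint from B; A=[keg,gear,hinge] B=[grate,fin,hook] C=[crate,beam,plank,joint]
Tick 5: prefer A, take keg from A; A=[gear,hinge] B=[grate,fin,hook] C=[crate,beam,plank,joint,keg]
Tick 6: prefer B, take grate from B; A=[gear,hinge] B=[fin,hook] C=[crate,beam,plank,joint,keg,grate]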